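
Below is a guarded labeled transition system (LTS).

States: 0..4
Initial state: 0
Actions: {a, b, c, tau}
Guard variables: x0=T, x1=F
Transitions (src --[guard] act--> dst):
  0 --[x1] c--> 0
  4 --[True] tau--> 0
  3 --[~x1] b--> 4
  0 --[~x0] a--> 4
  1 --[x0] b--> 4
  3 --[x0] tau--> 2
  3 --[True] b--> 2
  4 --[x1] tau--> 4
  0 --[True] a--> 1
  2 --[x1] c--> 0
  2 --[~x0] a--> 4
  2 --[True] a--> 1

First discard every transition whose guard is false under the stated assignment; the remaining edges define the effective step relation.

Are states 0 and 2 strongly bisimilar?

Compute ~ classes (split until stable):
  P[0] = {{0,1,2,3,4}}
  P[1] = {{0,2},{1},{3},{4}}
stable after 2 split(s): 4 block(s)
class of 0: {0,2}; class of 2: {0,2}

Answer: BISIMILAR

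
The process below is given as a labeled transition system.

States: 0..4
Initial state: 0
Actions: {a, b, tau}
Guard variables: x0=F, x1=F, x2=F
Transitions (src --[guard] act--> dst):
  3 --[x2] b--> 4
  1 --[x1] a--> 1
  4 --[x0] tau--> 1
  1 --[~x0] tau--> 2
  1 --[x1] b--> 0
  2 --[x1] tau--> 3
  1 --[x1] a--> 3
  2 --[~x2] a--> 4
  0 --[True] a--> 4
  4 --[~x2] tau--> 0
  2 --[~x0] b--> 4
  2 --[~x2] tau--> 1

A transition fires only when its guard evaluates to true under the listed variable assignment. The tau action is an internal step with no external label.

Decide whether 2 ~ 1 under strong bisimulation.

Refine partition for ~:
  round 0: {{0,1,2,3,4}}
  round 1: {{0},{1,4},{2},{3}}
  round 2: {{0},{1},{2},{3},{4}}
stable after 3 split(s): 5 block(s)
class of 2: {2}; class of 1: {1}

Answer: NOT BISIMILAR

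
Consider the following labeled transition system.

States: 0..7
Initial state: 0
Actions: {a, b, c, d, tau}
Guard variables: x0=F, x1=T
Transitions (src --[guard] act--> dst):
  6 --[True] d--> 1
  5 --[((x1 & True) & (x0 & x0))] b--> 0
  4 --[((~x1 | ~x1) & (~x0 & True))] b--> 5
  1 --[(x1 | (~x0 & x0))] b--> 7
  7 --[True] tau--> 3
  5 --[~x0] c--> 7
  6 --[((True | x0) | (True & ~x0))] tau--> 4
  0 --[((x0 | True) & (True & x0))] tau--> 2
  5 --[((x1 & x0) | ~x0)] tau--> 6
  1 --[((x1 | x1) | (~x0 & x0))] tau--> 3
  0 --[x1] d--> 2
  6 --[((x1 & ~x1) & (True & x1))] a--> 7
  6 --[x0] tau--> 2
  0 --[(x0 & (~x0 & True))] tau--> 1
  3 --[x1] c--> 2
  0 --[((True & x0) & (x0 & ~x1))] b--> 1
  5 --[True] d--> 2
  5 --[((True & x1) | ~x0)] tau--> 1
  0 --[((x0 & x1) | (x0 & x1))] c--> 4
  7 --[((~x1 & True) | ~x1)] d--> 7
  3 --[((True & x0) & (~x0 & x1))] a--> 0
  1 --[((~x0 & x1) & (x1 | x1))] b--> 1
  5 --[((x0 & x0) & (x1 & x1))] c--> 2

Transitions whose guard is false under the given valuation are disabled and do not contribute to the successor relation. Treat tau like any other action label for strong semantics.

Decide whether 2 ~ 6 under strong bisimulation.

Answer: NOT BISIMILAR

Working:
Bisimulation quotient by refinement:
  round 0: {{0,1,2,3,4,5,6,7}}
  round 1: {{0},{1},{2,4},{3},{5},{6},{7}}
stable after 2 split(s): 7 block(s)
[2]={2,4}  [6]={6}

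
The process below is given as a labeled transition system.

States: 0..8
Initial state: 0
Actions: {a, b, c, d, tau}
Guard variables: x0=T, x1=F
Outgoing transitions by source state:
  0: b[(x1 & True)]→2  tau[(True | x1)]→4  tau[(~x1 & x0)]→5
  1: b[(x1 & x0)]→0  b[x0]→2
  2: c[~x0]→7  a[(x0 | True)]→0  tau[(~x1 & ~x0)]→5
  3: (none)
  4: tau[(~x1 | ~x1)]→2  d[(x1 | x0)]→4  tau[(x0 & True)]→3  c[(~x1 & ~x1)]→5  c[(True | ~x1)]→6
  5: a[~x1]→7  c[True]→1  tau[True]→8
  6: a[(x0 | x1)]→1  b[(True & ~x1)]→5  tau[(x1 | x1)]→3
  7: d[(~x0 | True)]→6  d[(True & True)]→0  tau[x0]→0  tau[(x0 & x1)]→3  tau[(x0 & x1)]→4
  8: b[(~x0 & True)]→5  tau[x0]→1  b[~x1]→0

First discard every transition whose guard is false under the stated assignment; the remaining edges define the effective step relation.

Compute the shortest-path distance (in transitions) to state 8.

Answer: 2

Working:
BFS to 8:
  depth 0: {0}
  depth 1: {4,5}
  depth 2: {1,2,3,6,7,8}
first hit 8 at d=2 via tau·tau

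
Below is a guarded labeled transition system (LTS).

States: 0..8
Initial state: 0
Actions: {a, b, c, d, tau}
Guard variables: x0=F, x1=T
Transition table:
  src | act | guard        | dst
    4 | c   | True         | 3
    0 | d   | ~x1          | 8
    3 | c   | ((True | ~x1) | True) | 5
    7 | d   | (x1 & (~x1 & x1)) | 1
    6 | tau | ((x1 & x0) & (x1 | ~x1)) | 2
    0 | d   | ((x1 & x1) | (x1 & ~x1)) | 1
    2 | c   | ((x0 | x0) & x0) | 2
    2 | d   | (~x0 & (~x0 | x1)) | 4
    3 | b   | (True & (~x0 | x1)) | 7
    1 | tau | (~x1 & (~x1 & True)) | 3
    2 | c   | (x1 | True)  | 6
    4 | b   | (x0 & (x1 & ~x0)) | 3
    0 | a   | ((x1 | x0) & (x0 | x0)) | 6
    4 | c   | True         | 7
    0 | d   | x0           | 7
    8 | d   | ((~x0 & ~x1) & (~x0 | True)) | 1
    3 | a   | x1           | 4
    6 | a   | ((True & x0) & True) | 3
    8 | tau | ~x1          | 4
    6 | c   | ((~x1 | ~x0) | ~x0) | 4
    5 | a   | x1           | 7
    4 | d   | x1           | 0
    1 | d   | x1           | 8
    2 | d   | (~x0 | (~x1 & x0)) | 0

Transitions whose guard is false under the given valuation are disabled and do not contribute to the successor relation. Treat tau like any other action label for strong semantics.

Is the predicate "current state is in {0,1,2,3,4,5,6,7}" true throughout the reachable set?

Allowed set {0,1,2,3,4,5,6,7}
Reach set: {0,1,8}
  0: ok
  1: ok
  8: outside
reach 8 via d·d — violates

Answer: INVARIANT VIOLATED at state 8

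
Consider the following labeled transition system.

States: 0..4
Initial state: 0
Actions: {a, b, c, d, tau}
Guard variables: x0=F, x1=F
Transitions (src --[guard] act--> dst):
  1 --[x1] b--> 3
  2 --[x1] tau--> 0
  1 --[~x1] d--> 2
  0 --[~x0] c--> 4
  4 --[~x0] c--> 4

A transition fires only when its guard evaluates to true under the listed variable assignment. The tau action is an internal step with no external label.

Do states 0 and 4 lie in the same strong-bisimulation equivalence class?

Answer: BISIMILAR

Trace:
Compute ~ classes (split until stable):
  π0 = {{0,1,2,3,4}}
  π1 = {{0,4},{1},{2,3}}
3 equivalence class(es) (converged in 2)
[0]={0,4}  [4]={0,4}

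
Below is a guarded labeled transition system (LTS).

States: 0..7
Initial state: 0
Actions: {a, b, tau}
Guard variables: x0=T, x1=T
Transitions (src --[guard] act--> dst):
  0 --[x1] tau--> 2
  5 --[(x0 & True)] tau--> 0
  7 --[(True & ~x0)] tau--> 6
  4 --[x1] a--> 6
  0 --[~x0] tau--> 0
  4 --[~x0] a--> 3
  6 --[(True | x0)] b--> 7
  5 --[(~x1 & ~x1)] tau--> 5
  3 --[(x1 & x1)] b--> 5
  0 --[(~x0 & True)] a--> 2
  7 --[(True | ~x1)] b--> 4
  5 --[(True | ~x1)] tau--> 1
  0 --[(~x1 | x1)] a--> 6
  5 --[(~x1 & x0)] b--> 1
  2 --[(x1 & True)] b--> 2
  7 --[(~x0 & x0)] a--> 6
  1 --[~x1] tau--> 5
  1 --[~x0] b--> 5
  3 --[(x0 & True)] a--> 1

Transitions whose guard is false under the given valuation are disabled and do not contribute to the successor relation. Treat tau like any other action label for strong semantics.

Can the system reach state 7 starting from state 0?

Answer: REACHABLE

Analysis:
10 transition(s) survive guard evaluation.
depth 0: {0}
depth 1: {2,6}  total {0,2,6}
depth 2: {7}  total {0,2,6,7}
depth 3: {4}  total {0,2,4,6,7}
Reach set: {0,2,4,6,7}
witness 7: a·b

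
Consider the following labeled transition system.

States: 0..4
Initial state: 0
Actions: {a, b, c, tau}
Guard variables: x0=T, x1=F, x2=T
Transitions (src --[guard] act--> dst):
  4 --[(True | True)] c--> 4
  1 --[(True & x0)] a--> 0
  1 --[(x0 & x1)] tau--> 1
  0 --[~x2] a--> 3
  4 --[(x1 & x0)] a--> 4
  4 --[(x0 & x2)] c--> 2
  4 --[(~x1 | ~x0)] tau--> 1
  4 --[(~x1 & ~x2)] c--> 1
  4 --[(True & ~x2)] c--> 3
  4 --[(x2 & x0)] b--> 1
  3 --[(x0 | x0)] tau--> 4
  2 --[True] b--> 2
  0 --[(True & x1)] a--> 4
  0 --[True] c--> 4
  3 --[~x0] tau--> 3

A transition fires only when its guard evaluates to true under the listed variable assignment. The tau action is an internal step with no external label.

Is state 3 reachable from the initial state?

Guard filter leaves 8 enabled edge(s).
L0 = {0}
L1 = {4}  now seen {0,4}
L2 = {1,2}  now seen {0,1,2,4}
Reach set: {0,1,2,4}

Answer: UNREACHABLE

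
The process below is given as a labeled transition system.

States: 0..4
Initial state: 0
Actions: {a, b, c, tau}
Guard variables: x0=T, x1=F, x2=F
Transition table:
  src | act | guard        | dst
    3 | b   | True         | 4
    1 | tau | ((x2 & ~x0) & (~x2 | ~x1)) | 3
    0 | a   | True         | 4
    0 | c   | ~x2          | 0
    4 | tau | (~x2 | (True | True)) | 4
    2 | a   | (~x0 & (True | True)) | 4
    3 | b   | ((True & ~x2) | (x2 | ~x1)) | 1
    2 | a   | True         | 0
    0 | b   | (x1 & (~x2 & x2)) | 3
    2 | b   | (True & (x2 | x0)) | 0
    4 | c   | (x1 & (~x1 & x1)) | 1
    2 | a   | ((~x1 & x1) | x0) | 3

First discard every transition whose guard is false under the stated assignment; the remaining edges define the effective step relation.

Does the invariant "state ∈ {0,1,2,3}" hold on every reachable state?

Answer: INVARIANT VIOLATED at state 4

Analysis:
Safe = {0,1,2,3}
R = {0,4}
  0: safe
  4: ✗ unsafe
reach 4 via a — violates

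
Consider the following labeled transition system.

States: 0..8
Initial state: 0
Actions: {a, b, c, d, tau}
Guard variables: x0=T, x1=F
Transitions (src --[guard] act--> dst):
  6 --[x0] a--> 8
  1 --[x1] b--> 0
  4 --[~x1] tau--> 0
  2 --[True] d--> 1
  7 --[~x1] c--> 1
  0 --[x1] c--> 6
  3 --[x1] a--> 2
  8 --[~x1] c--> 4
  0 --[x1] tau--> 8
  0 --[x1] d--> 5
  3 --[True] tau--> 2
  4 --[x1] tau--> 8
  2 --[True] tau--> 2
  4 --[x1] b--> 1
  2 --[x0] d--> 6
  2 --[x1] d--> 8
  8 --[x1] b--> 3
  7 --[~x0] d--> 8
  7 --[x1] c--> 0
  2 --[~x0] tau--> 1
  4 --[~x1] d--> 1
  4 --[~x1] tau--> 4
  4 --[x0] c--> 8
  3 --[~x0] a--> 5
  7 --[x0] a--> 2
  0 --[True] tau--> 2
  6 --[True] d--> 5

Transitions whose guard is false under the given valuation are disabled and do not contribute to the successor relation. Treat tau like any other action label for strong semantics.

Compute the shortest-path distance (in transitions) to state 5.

Answer: 3

Trace:
Layered search for 5:
  L0 = {0}
  L1 = {2}
  L2 = {1,6}
  L3 = {5,8}
depth(5)=3, e.g. tau·d·d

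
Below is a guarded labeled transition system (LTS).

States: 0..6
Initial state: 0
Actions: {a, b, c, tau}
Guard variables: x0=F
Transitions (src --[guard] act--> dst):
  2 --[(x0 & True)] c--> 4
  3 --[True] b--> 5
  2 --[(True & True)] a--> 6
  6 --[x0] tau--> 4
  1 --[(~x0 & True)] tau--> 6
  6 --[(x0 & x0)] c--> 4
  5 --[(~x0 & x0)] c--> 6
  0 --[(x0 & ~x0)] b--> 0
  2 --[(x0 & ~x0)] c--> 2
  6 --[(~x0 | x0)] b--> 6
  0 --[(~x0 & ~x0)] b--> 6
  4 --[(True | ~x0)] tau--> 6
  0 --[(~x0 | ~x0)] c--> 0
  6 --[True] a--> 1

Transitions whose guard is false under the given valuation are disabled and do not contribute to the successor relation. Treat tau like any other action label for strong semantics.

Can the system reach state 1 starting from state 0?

Answer: REACHABLE

Working:
After dropping false guards: 8 live edges.
Layer 0: {0}
Layer 1: {6}  total {0,6}
Layer 2: {1}  total {0,1,6}
Reach set: {0,1,6}
Path to 1: b·a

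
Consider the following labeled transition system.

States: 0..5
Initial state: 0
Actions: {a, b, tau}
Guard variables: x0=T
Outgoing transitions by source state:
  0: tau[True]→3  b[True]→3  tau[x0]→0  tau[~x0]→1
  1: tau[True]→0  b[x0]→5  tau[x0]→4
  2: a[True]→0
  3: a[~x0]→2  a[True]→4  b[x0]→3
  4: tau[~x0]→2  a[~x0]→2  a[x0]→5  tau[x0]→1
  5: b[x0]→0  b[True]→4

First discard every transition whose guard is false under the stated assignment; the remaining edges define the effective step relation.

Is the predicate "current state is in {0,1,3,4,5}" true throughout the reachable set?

Safe = {0,1,3,4,5}
R = {0,1,3,4,5}
  0: safe
  1: safe
  3: safe
  4: safe
  5: safe

Answer: INVARIANT HOLDS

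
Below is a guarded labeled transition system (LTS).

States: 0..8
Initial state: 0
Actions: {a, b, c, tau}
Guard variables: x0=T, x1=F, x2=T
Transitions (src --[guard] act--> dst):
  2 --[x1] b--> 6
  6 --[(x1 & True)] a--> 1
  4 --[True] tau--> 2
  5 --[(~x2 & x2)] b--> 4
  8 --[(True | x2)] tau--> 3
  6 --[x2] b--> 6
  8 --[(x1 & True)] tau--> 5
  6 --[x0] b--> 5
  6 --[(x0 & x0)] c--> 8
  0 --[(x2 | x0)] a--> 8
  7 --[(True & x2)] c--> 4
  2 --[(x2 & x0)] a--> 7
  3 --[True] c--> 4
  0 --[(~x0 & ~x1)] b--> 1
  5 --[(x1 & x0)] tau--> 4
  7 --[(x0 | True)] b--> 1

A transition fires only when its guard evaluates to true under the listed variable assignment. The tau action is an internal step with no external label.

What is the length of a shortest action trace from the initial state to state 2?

BFS to 2:
  L0 = {0}
  L1 = {8}
  L2 = {3}
  L3 = {4}
  L4 = {2}
depth(2)=4, e.g. a·tau·c·tau

Answer: 4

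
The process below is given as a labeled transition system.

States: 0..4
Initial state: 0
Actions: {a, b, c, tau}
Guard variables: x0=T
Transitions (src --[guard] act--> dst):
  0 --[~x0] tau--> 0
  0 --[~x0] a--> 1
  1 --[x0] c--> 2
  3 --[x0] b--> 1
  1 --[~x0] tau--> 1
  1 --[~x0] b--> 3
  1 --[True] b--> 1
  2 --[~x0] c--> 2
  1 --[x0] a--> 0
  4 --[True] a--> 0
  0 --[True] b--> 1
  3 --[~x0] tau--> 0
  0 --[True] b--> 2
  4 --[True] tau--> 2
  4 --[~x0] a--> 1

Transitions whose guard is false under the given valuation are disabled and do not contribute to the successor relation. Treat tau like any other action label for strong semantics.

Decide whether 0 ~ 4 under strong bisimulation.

Answer: NOT BISIMILAR

Analysis:
Refine partition for ~:
  P[0] = {{0,1,2,3,4}}
  P[1] = {{0,3},{1},{2},{4}}
  P[2] = {{0},{1},{2},{3},{4}}
5 equivalence class(es) (converged in 3)
class of 0: {0}; class of 4: {4}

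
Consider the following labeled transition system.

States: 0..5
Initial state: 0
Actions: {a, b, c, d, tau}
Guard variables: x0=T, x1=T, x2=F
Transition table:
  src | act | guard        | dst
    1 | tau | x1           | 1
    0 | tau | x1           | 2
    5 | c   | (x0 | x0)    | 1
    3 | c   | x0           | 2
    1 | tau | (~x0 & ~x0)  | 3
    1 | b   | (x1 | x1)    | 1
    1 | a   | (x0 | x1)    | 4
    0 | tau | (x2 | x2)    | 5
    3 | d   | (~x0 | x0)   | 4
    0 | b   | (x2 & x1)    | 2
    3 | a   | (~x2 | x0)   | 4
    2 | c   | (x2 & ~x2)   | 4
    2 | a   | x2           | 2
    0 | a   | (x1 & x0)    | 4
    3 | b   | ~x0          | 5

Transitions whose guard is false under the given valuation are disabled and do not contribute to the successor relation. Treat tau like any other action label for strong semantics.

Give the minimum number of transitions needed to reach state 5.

Layered search for 5:
  L0 = {0}
  L1 = {2,4}
5 never appears.

Answer: UNREACHABLE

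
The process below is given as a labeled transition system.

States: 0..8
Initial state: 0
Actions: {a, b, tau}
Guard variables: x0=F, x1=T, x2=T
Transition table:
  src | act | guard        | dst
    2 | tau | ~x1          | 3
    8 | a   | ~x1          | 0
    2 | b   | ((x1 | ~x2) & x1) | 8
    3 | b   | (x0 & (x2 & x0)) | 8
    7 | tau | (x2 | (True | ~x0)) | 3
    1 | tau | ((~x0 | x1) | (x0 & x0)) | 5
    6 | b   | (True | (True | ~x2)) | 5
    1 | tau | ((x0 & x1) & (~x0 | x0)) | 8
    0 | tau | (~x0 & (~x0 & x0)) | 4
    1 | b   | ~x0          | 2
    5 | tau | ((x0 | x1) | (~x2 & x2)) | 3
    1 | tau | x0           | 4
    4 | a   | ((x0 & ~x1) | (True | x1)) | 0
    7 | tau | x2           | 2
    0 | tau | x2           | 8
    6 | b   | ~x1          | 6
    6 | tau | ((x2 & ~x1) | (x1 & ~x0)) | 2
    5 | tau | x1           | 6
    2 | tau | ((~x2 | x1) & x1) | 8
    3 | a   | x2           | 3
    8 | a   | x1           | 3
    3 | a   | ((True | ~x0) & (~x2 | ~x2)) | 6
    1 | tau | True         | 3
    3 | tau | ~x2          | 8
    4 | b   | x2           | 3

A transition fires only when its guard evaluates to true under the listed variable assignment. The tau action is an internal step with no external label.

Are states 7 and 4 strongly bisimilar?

Compute ~ classes (split until stable):
  π0 = {{0,1,2,3,4,5,6,7,8}}
  π1 = {{0,5,7},{1,2,6},{3,8},{4}}
  π2 = {{0},{1},{2},{3,8},{4},{5,7},{6}}
  π3 = {{0},{1},{2},{3,8},{4},{5},{6},{7}}
stable after 4 split(s): 8 block(s)
7∈{7}, 4∈{4}

Answer: NOT BISIMILAR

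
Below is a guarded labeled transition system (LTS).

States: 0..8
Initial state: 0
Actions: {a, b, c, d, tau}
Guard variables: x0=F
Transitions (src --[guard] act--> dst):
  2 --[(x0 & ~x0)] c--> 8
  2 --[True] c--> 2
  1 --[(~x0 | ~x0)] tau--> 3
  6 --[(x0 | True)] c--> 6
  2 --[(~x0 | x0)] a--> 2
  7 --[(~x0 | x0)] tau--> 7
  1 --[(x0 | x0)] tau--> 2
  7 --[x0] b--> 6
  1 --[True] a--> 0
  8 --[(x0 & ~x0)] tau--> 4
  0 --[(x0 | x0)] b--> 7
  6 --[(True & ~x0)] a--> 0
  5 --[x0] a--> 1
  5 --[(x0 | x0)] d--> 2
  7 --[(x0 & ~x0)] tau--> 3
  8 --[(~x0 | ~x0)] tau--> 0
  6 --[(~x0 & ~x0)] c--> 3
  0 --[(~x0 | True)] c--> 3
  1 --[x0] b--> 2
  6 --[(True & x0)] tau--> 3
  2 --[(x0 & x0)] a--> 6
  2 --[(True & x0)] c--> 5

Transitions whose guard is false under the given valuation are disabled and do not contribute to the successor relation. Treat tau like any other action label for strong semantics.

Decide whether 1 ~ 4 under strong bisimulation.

Answer: NOT BISIMILAR

Working:
Compute ~ classes (split until stable):
  π0 = {{0,1,2,3,4,5,6,7,8}}
  π1 = {{0},{1},{2,6},{3,4,5},{7,8}}
  π2 = {{0},{1},{2},{3,4,5},{6},{7},{8}}
stable after 3 split(s): 7 block(s)
1∈{1}, 4∈{3,4,5}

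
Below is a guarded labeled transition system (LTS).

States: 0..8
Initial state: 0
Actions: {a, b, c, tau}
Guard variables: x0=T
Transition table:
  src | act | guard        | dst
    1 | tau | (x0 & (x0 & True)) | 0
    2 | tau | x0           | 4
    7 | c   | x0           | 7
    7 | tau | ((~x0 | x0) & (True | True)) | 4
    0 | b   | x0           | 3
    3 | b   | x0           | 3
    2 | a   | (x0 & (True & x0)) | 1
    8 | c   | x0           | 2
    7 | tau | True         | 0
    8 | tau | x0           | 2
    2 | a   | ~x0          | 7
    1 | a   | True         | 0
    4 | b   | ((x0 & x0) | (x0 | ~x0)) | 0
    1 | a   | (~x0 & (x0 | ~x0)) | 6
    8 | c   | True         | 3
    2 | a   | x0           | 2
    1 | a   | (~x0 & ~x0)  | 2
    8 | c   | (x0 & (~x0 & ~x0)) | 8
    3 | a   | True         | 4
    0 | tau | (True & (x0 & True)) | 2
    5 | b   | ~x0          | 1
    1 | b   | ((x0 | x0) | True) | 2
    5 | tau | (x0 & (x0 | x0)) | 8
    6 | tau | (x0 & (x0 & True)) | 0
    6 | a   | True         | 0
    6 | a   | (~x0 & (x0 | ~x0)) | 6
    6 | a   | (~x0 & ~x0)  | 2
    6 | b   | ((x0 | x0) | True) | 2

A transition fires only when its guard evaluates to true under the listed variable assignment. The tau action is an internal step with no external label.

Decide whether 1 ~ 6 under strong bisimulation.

Refine partition for ~:
  π0 = {{0,1,2,3,4,5,6,7,8}}
  π1 = {{0},{1,6},{2},{3},{4},{5},{7,8}}
  π2 = {{0},{1,6},{2},{3},{4},{5},{7},{8}}
Fixed point at round 3; 8 class(es).
[1]={1,6}  [6]={1,6}

Answer: BISIMILAR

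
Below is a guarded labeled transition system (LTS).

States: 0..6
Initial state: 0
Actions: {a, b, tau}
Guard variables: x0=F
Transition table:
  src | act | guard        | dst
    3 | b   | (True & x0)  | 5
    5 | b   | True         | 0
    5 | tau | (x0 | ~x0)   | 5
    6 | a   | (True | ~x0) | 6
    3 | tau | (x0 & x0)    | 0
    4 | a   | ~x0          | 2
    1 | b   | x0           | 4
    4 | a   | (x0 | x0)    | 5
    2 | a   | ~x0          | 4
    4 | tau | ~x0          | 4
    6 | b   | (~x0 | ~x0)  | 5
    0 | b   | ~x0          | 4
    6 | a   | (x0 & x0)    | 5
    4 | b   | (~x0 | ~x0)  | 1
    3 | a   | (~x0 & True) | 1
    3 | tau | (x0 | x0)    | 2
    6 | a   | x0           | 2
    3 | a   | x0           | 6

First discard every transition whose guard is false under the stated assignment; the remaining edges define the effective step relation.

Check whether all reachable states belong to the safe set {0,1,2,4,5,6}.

Answer: INVARIANT HOLDS

Analysis:
Inv-set: {0,1,2,4,5,6}
Reachable = {0,1,2,4}
  0: ok
  1: ok
  2: ok
  4: ok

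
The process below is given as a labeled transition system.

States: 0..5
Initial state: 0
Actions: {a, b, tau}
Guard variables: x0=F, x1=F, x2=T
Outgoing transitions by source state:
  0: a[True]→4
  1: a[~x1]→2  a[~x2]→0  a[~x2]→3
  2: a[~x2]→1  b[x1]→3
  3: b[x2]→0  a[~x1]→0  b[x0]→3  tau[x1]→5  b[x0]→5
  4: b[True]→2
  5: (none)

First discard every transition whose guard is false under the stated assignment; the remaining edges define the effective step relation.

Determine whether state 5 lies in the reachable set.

After dropping false guards: 5 live edges.
depth 0: {0}
depth 1: {4}  cumulative {0,4}
depth 2: {2}  cumulative {0,2,4}
R = {0,2,4}

Answer: UNREACHABLE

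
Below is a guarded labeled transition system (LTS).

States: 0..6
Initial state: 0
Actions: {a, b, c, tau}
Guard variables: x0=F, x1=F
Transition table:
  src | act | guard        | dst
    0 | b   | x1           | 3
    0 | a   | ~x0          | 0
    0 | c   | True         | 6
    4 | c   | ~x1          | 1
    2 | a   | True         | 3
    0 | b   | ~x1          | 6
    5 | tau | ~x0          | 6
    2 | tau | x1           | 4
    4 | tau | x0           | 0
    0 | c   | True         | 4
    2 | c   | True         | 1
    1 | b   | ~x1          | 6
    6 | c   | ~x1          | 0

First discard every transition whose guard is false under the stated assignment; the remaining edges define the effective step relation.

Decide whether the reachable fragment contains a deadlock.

Reach set: {0,1,4,6}
  0: a→0  b→6  c→4  c→6  [4 out]
  1: b→6  [1 out]
  4: c→1  [1 out]
  6: c→0  [1 out]

Answer: DEADLOCK-FREE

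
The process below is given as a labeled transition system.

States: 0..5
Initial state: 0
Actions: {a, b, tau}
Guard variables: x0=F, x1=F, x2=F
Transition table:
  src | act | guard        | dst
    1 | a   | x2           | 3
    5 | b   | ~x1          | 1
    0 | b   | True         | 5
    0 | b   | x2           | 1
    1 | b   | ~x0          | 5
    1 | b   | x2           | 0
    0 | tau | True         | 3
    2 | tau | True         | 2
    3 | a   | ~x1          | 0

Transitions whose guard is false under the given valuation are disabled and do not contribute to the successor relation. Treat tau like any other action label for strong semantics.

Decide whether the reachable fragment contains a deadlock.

Reach set: {0,1,3,5}
  0: b→5  tau→3  [deg 2]
  1: b→5  [deg 1]
  3: a→0  [deg 1]
  5: b→1  [deg 1]

Answer: DEADLOCK-FREE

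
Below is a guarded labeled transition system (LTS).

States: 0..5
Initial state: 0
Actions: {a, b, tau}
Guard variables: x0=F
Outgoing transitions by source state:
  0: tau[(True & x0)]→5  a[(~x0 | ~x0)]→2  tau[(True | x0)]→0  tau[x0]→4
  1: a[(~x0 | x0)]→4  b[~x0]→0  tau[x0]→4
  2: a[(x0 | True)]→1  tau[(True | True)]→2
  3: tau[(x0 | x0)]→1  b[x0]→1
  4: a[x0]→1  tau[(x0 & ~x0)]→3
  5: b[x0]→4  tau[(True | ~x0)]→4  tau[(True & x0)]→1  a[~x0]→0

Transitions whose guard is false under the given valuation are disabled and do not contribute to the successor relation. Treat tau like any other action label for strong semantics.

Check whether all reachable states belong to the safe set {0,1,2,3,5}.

Answer: INVARIANT VIOLATED at state 4

Analysis:
Allowed set {0,1,2,3,5}
R = {0,1,2,4}
  0: ✓
  1: ✓
  2: ✓
  4: ✗ unsafe
counterexample path to 4: a·a·a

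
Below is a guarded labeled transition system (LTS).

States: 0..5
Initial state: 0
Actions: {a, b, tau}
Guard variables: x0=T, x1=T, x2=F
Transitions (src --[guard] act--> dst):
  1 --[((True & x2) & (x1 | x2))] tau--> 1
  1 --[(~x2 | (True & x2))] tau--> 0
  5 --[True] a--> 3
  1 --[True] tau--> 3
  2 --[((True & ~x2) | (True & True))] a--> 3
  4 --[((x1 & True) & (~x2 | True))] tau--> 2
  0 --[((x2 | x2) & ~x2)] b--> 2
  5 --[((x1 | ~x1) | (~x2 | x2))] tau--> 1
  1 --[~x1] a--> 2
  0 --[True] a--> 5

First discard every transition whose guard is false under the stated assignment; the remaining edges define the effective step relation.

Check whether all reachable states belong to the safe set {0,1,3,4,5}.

Answer: INVARIANT HOLDS

Analysis:
Allowed set {0,1,3,4,5}
Reachable = {0,1,3,5}
  0: ok
  1: ok
  3: ok
  5: ok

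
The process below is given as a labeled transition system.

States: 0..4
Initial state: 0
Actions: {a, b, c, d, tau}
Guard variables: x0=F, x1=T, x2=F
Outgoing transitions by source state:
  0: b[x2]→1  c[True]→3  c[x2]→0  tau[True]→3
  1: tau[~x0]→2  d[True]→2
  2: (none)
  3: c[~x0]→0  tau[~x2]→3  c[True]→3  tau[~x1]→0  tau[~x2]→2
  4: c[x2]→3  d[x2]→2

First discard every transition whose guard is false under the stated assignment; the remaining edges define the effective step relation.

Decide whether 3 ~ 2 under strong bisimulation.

Compute ~ classes (split until stable):
  P[0] = {{0,1,2,3,4}}
  P[1] = {{0,3},{1},{2,4}}
  P[2] = {{0},{1},{2,4},{3}}
4 equivalence class(es) (converged in 3)
class of 3: {3}; class of 2: {2,4}

Answer: NOT BISIMILAR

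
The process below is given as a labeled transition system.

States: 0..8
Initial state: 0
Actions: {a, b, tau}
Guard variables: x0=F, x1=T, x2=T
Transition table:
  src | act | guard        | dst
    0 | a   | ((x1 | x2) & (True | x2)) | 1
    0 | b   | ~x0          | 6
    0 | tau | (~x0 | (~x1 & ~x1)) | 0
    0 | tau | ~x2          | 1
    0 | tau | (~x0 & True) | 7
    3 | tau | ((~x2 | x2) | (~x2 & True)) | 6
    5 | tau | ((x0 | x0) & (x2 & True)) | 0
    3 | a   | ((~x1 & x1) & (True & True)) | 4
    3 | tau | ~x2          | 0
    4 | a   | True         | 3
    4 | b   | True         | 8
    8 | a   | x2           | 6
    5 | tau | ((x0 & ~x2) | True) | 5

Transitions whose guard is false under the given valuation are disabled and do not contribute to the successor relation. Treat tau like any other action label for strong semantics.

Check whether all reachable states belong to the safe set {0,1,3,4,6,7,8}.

Answer: INVARIANT HOLDS

Working:
Allowed set {0,1,3,4,6,7,8}
Reachable = {0,1,6,7}
  0: ok
  1: ok
  6: ok
  7: ok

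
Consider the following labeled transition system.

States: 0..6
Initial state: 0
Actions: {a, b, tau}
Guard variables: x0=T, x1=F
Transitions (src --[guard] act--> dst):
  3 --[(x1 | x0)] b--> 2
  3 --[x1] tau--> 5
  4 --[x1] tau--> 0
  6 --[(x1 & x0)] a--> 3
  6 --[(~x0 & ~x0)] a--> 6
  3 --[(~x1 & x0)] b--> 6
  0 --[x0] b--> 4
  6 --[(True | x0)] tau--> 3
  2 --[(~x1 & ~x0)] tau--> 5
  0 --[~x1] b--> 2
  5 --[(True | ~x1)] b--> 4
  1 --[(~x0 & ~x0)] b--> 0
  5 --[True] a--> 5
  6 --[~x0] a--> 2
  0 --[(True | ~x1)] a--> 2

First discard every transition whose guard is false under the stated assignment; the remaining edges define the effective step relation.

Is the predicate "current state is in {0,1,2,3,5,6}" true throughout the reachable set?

Inv-set: {0,1,2,3,5,6}
Reach set: {0,2,4}
  0: ✓
  2: ✓
  4: outside
counterexample path to 4: b

Answer: INVARIANT VIOLATED at state 4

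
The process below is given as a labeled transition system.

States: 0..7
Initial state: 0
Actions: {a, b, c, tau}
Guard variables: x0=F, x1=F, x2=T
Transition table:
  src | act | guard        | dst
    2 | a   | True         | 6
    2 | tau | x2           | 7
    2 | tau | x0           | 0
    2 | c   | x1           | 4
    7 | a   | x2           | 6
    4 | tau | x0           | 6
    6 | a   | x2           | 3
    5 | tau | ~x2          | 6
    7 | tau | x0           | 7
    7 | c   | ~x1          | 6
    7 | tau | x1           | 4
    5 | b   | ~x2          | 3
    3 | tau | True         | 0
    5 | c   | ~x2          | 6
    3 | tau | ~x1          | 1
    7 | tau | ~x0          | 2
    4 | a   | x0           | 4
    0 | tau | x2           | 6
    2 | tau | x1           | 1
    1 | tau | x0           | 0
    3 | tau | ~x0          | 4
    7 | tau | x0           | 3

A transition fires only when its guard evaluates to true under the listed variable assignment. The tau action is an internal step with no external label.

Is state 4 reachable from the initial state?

After dropping false guards: 10 live edges.
depth 0: {0}
depth 1: {6}  now seen {0,6}
depth 2: {3}  now seen {0,3,6}
depth 3: {1,4}  now seen {0,1,3,4,6}
R = {0,1,3,4,6}
trace reaching 4: tau·a·tau

Answer: REACHABLE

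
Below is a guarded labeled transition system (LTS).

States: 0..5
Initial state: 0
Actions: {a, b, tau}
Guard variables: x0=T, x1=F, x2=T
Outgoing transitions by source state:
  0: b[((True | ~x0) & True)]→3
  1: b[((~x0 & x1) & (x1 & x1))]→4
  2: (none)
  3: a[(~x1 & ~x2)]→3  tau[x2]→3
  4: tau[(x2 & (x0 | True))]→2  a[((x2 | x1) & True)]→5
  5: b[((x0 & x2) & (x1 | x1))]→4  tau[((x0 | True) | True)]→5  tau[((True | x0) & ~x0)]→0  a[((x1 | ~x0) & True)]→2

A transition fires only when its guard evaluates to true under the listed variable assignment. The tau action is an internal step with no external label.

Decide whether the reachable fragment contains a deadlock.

Reachable = {0,3}
  0: b→3  [1 out]
  3: tau→3  [1 out]

Answer: DEADLOCK-FREE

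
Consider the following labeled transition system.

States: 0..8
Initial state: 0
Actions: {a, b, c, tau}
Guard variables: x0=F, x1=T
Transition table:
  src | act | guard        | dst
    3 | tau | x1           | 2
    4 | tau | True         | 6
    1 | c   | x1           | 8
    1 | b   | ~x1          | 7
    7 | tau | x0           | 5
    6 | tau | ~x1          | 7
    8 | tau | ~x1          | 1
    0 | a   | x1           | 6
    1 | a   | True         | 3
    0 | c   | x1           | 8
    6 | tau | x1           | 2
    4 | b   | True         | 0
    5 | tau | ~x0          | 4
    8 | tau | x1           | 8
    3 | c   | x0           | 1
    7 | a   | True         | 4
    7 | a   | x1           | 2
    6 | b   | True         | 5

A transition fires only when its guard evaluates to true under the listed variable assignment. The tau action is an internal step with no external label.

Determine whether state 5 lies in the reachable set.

13 transition(s) survive guard evaluation.
L0 = {0}
L1 = {6,8}  now seen {0,6,8}
L2 = {2,5}  now seen {0,2,5,6,8}
L3 = {4}  now seen {0,2,4,5,6,8}
Reach set: {0,2,4,5,6,8}
Path to 5: a·b

Answer: REACHABLE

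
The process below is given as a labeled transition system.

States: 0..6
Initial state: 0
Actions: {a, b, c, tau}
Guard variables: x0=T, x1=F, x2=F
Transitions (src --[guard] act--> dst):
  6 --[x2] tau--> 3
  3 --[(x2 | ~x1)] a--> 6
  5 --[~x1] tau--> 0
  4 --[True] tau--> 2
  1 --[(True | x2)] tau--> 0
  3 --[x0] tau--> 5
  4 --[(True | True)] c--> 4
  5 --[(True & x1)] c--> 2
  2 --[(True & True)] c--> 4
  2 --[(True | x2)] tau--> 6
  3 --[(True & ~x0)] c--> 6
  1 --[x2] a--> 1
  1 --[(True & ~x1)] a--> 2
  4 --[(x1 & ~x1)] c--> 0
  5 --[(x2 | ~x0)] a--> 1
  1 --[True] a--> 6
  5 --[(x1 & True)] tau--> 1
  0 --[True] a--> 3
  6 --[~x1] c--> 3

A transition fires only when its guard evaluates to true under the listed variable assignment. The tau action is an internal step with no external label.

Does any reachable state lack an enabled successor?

Reach set: {0,3,5,6}
  0: a→3  [deg 1]
  3: a→6  tau→5  [deg 2]
  5: tau→0  [deg 1]
  6: c→3  [deg 1]

Answer: DEADLOCK-FREE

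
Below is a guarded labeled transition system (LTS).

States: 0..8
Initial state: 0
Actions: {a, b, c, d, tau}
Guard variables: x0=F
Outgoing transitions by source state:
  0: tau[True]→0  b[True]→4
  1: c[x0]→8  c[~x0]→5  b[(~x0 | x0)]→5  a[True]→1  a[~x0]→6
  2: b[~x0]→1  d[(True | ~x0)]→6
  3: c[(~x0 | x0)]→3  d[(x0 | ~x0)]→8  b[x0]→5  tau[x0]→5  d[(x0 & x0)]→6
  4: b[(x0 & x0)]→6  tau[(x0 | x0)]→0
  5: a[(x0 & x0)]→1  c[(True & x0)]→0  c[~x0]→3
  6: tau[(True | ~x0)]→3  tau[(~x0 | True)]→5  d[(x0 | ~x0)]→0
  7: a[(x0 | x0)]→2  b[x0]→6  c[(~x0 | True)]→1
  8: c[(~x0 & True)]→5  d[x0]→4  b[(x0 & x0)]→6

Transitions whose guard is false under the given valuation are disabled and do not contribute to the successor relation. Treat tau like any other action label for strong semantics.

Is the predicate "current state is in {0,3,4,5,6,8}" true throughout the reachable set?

Inv-set: {0,3,4,5,6,8}
Reachable = {0,4}
  0: ✓
  4: ✓

Answer: INVARIANT HOLDS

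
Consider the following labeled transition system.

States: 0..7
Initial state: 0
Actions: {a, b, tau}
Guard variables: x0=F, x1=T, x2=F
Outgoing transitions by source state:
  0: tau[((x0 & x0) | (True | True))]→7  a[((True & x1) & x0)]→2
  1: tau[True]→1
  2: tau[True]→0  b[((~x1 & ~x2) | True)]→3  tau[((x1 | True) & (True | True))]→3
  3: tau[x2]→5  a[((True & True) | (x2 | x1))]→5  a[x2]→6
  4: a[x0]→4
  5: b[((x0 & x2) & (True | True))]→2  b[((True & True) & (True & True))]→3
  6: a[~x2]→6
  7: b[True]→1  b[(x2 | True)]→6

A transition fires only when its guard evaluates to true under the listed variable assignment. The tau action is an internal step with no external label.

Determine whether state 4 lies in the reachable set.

Answer: UNREACHABLE

Analysis:
After dropping false guards: 10 live edges.
Layer 0: {0}
Layer 1: {7}  now seen {0,7}
Layer 2: {1,6}  now seen {0,1,6,7}
R = {0,1,6,7}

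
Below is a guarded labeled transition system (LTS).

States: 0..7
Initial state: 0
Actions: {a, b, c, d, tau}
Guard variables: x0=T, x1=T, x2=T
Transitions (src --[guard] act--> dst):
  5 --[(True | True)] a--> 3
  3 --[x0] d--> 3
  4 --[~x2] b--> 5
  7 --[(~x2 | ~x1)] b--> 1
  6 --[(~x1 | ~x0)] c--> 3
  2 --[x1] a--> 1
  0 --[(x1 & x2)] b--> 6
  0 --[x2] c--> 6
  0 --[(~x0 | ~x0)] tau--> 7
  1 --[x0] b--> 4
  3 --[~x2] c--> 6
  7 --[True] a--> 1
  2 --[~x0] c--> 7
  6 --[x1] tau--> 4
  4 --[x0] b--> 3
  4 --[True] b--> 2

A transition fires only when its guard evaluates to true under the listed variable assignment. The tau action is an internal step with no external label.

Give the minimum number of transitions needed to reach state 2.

Answer: 3

Working:
Layered search for 2:
  depth 0: {0}
  depth 1: {6}
  depth 2: {4}
  depth 3: {2,3}
first hit 2 at d=3 via b·tau·b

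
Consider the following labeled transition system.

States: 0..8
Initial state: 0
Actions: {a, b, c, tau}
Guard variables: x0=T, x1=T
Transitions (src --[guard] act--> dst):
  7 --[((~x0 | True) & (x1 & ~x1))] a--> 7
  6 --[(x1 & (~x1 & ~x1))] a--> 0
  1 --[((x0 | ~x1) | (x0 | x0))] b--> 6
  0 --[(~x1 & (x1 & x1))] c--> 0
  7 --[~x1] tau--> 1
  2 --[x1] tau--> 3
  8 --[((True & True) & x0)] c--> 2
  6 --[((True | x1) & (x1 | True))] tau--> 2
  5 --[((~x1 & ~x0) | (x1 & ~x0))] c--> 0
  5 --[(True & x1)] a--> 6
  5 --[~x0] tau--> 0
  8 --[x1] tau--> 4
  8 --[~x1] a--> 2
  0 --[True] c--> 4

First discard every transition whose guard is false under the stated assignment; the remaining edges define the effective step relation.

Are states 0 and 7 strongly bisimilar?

Answer: NOT BISIMILAR

Analysis:
Bisimulation quotient by refinement:
  round 0: {{0,1,2,3,4,5,6,7,8}}
  round 1: {{0},{1},{2,6},{3,4,7},{5},{8}}
  round 2: {{0},{1},{2},{3,4,7},{5},{6},{8}}
7 equivalence class(es) (converged in 3)
0∈{0}, 7∈{3,4,7}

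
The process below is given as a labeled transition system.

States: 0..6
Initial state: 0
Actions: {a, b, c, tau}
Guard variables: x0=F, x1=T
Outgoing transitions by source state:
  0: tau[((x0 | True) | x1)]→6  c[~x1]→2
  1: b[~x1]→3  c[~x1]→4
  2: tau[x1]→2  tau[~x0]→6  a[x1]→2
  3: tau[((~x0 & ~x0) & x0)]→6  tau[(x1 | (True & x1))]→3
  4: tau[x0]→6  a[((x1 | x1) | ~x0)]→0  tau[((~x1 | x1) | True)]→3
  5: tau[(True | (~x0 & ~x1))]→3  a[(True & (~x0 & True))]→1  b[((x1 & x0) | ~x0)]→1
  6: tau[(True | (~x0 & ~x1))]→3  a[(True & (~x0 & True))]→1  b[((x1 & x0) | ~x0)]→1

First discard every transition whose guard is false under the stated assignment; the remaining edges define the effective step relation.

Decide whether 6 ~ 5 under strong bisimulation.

Answer: BISIMILAR

Analysis:
Refine partition for ~:
  round 0: {{0,1,2,3,4,5,6}}
  round 1: {{0,3},{1},{2,4},{5,6}}
  round 2: {{0},{1},{2},{3},{4},{5,6}}
stable after 3 split(s): 6 block(s)
6∈{5,6}, 5∈{5,6}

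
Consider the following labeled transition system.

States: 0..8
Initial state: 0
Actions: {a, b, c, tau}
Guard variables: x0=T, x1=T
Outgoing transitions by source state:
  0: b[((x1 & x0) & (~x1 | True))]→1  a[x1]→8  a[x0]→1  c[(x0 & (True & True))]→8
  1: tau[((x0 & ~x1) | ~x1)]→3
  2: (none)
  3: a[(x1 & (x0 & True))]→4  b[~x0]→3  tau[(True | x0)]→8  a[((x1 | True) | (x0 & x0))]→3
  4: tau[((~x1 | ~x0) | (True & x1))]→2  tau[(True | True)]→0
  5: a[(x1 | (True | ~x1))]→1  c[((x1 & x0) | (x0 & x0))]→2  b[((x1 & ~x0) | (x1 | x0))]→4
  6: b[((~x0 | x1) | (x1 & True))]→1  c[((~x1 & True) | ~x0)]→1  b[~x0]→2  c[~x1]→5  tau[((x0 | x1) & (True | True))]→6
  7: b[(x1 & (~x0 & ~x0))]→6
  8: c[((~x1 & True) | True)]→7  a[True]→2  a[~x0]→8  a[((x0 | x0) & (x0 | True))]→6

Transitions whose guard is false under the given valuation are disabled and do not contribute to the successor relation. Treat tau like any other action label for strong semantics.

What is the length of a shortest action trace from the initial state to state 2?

BFS to 2:
  depth 0: {0}
  depth 1: {1,8}
  depth 2: {2,6,7}
depth(2)=2, e.g. a·a

Answer: 2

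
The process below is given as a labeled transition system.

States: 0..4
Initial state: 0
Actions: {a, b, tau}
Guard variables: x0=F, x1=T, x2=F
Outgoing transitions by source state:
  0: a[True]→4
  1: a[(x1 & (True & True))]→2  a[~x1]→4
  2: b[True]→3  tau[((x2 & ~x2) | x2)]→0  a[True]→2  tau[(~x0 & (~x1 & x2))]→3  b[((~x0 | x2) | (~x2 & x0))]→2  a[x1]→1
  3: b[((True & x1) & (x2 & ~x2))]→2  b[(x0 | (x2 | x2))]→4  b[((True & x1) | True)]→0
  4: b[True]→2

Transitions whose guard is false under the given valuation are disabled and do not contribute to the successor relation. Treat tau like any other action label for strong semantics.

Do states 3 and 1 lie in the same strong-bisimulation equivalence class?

Bisimulation quotient by refinement:
  P[0] = {{0,1,2,3,4}}
  P[1] = {{0,1},{2},{3,4}}
  P[2] = {{0},{1},{2},{3},{4}}
Fixed point at round 3; 5 class(es).
class of 3: {3}; class of 1: {1}

Answer: NOT BISIMILAR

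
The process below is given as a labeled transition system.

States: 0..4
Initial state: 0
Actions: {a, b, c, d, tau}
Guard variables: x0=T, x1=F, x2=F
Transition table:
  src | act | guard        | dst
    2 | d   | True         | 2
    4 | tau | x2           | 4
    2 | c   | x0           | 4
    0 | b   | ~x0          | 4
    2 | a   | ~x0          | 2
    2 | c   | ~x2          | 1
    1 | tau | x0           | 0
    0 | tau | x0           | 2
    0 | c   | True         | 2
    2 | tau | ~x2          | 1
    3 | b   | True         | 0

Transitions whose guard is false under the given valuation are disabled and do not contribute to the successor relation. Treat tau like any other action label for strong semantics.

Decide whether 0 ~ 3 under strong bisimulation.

Answer: NOT BISIMILAR

Trace:
Compute ~ classes (split until stable):
  P[0] = {{0,1,2,3,4}}
  P[1] = {{0},{1},{2},{3},{4}}
stable after 2 split(s): 5 block(s)
[0]={0}  [3]={3}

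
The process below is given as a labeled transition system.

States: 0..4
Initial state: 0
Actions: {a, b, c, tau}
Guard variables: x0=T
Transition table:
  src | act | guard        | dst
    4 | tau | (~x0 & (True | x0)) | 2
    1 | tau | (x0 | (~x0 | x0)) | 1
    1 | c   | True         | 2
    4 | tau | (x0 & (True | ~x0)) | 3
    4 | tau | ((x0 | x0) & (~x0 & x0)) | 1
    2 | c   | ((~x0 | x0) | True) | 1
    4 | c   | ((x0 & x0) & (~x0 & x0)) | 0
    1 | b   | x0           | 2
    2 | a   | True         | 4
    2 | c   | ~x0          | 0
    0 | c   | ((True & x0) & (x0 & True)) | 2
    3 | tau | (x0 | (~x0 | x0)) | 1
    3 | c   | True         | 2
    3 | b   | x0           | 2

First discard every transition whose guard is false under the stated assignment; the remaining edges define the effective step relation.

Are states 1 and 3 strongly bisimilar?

Compute ~ classes (split until stable):
  round 0: {{0,1,2,3,4}}
  round 1: {{0},{1,3},{2},{4}}
stable after 2 split(s): 4 block(s)
1∈{1,3}, 3∈{1,3}

Answer: BISIMILAR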